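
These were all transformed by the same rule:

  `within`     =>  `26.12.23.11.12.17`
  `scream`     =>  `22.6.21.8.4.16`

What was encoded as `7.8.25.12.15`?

devil

w is letter #23 and maps to 26: an offset of 3. The number is (letter's place in the alphabet, a=1) + 3.
Decoding 7.8.25.12.15: 7→(7−3)÷1=4=d, 8→(8−3)÷1=5=e, 25→(25−3)÷1=22=v, 12→(12−3)÷1=9=i, 15→(15−3)÷1=12=l.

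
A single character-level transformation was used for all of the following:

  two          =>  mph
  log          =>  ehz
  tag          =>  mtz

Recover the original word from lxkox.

serve

Compare letters: t→m is +19, w→p is +19, o→h is +19 — a constant shift. This is a Caesar cipher with shift 19.
Undoing it on lxkox: l−19=s, x−19=e, k−19=r, o−19=v, x−19=e.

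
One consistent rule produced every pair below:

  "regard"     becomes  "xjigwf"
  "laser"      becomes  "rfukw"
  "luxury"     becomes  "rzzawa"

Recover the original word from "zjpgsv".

Shifts by position in regard: pos 0: r→x (+6), pos 1: e→j (+5), pos 2: g→i (+2), pos 3: a→g (+6), pos 4: r→w (+5), pos 5: d→f (+2) — repeating every 3. A repeating key of period 3 is used — shifts +6, +5, +2 over and over.
Decoding zjpgsv: z−6=t, j−5=e, p−2=n, g−6=a, s−5=n, v−2=t.

tenant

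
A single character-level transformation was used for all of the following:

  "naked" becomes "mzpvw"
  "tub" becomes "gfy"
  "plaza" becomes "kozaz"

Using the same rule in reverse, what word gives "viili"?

error

Each pair mirrors across the alphabet (n↔m, a↔z, k↔p): positions sum to 25. Letters are reflected about the middle of the alphabet (position → 25−position): Atbash.
Reversing it on viili: v↔e, i↔r, i↔r, l↔o, i↔r.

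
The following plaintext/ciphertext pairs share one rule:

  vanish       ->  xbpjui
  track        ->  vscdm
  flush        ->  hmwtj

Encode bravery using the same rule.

The shifts repeat in a cycle of length 2: positions 0,1,… shift by +2, +1, then the pattern repeats.
On bravery: b+2=d, r+1=s, a+2=c, v+1=w, e+2=g, r+1=s, y+2=a.

dscwgsa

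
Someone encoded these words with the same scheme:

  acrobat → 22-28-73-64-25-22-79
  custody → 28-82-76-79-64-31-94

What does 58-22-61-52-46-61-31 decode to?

mankind

a(#1)→22 and c(#3)→28: differences scale by 3, so n = 3·pos + 19. Each letter becomes 3×(its alphabet position, a=1..z=26) + 19.
Undoing it on 58-22-61-52-46-61-31: 58→(58−19)÷3=13=m, 22→(22−19)÷3=1=a, 61→(61−19)÷3=14=n, 52→(52−19)÷3=11=k, 46→(46−19)÷3=9=i, 61→(61−19)÷3=14=n, 31→(31−19)÷3=4=d.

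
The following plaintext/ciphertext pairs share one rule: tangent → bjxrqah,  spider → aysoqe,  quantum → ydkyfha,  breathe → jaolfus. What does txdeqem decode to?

In tangent: t→b is +8, a→j is +9, n→x is +10, g→r is +11 — the shift increases by 1 each position. The shift increases by 1 at each position, starting from +8: 8, 9, 10, ….
Reversing it on txdeqem: t−8=l, x−9=o, d−10=t, e−11=t, q−12=e, e−13=r, m−14=y.

lottery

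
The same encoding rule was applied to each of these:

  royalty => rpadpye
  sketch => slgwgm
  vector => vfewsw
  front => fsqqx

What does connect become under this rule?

Letter i (0-indexed) is shifted by i+0, so successive shifts are 0, 1, 2, ….
On connect: c+0=c, o+1=p, n+2=p, n+3=q, e+4=i, c+5=h, t+6=z.

cppqihz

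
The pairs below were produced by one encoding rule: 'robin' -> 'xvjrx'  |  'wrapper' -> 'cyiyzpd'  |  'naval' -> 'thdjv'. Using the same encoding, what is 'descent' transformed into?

jlaloyf

Each letter shifts forward by (position + 6), i.e. 6, 7, 8, … — the shift grows by one for each successive letter.
For descent: d+6=j, e+7=l, s+8=a, c+9=l, e+10=o, n+11=y, t+12=f.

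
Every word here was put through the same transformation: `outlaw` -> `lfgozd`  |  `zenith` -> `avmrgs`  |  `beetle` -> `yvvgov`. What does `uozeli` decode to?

Each pair mirrors across the alphabet (o↔l, u↔f, t↔g): positions sum to 25. Letters are reflected about the middle of the alphabet (position → 25−position): Atbash.
Undoing it on uozeli: u↔f, o↔l, z↔a, e↔v, l↔o, i↔r.

flavor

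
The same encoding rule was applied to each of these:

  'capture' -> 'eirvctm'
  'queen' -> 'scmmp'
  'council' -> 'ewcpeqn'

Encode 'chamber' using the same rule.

ejiodmt

The shift depends on letter class: consonant c→e is +2, but vowel a→i is +8. Two shifts are in play — +8 for a/e/i/o/u, +2 for every other letter.
For chamber: c(cons)+2=e, h(cons)+2=j, a(vowel)+8=i, m(cons)+2=o, b(cons)+2=d, e(vowel)+8=m, r(cons)+2=t.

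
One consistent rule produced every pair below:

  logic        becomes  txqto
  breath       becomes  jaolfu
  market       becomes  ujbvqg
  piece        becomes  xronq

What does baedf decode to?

trust

Each letter shifts forward by (position + 8), i.e. 8, 9, 10, … — the shift grows by one for each successive letter.
Reversing it on baedf: b−8=t, a−9=r, e−10=u, d−11=s, f−12=t.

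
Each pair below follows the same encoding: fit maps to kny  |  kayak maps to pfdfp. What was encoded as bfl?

wag

Compare letters: f→k is +5, i→n is +5, t→y is +5 — a constant shift. Every letter moves 5 places later in the alphabet, wrapping around z→a.
Reversing it on bfl: b−5=w, f−5=a, l−5=g.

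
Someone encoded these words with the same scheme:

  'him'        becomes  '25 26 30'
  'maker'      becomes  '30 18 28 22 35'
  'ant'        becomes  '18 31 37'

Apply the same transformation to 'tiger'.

h is letter #8 and maps to 25: an offset of 17. Letters become their 1-based position plus 17 (so a→18, b→19, …).
For tiger: t=20→37, i=9→26, g=7→24, e=5→22, r=18→35.

37 26 24 22 35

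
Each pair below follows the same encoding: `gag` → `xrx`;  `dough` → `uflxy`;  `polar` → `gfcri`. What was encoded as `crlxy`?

Compare letters: g→x is +17, a→r is +17, g→x is +17 — a constant shift. Every letter moves 17 places later in the alphabet, wrapping around z→a.
Decoding crlxy: c−17=l, r−17=a, l−17=u, x−17=g, y−17=h.

laugh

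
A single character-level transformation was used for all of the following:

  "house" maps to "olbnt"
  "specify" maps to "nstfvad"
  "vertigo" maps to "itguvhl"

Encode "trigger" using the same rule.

h(7)→o(14) and o(14)→l(11) fit y≡7x+17 (mod 26); the inverse of 7 mod 26 is 15. Each letter's alphabet position (a=0..z=25) is mapped through 7·x+17 mod 26 — an affine cipher.
Applying it to trigger: t(19)→7·19+17≡20=u; r(17)→7·17+17≡6=g; i(8)→7·8+17≡21=v; g(6)→7·6+17≡7=h; g(6)→7·6+17≡7=h; e(4)→7·4+17≡19=t; r(17)→7·17+17≡6=g (all mod 26).

ugvhhtg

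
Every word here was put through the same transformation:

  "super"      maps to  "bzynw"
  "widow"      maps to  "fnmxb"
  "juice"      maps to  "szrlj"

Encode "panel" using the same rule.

Shifts by position in super: pos 0: s→b (+9), pos 1: u→z (+5), pos 2: p→y (+9), pos 3: e→n (+9), pos 4: r→w (+5) — repeating every 3. The shifts repeat in a cycle of length 3: positions 0,1,… shift by +9, +5, +9, then the pattern repeats.
On panel: p+9=y, a+5=f, n+9=w, e+9=n, l+5=q.

yfwnq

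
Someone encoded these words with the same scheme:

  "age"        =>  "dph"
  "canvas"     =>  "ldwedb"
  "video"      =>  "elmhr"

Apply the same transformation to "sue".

Vowels shift forward by 3 and consonants shift forward by 9.
Applying it to sue: s(cons)+9=b, u(vowel)+3=x, e(vowel)+3=h.

bxh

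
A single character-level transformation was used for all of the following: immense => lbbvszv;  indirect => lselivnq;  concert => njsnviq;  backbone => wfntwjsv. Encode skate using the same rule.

ztfqv

i(8)→l(11) and m(12)→b(1) fit y≡17x+5 (mod 26); the inverse of 17 mod 26 is 23. This is an affine cipher: with a=0,…,z=25, each position x becomes (17x+5) mod 26.
On skate: s(18)→17·18+5≡25=z; k(10)→17·10+5≡19=t; a(0)→17·0+5≡5=f; t(19)→17·19+5≡16=q; e(4)→17·4+5≡21=v (all mod 26).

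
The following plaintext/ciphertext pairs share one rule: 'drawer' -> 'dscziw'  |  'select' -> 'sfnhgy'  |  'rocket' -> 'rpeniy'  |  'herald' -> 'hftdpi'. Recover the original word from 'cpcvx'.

coast

Each letter shifts forward by its position index (0, 1, 2, …) — the shift grows by one for each successive letter.
Decoding cpcvx: c−0=c, p−1=o, c−2=a, v−3=s, x−4=t.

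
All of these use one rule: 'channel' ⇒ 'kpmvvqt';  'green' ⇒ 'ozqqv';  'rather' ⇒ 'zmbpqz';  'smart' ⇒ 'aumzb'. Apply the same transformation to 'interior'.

uvbqzuaz

Two shifts are in play — +12 for a/e/i/o/u, +8 for every other letter.
For interior: i(vowel)+12=u, n(cons)+8=v, t(cons)+8=b, e(vowel)+12=q, r(cons)+8=z, i(vowel)+12=u, o(vowel)+12=a, r(cons)+8=z.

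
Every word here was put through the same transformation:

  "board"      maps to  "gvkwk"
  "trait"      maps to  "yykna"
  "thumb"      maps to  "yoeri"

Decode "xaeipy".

studio

Shifts by position in board: pos 0: b→g (+5), pos 1: o→v (+7), pos 2: a→k (+10), pos 3: r→w (+5), pos 4: d→k (+7) — repeating every 3. It's a Vigenère-style cipher with numeric key [5,7,10]: position i shifts by key[i mod 3].
Reversing it on xaeipy: x−5=s, a−7=t, e−10=u, i−5=d, p−7=i, y−10=o.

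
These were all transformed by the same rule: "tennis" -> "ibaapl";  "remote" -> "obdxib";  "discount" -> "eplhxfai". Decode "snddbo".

t(19)→i(8) and e(4)→b(1) fit y≡23x+13 (mod 26); the inverse of 23 mod 26 is 17. This is an affine cipher: with a=0,…,z=25, each position x becomes (23x+13) mod 26.
Reversing it on snddbo: s(18)→17·(18−13)≡7=h; n(13)→17·(13−13)≡0=a; d(3)→17·(3−13)≡12=m; d(3)→17·(3−13)≡12=m; b(1)→17·(1−13)≡4=e; o(14)→17·(14−13)≡17=r (all mod 26).

hammer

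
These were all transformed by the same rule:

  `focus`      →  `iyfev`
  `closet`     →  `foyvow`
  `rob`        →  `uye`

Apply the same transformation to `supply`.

vessob

The shift depends on letter class: consonant f→i is +3, but vowel o→y is +10. Vowels shift forward by 10 and consonants shift forward by 3.
On supply: s(cons)+3=v, u(vowel)+10=e, p(cons)+3=s, p(cons)+3=s, l(cons)+3=o, y(cons)+3=b.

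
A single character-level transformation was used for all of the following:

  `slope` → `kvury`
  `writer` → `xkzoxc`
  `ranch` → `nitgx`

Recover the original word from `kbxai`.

curve

The output letters match the input read backwards, each shifted +6: slope reversed is epols. Two steps: reverse the string, then apply a Caesar shift of +6.
Undoing it on kbxai: shift back: k−6=e, b−6=v, x−6=r, a−6=u, i−6=c → evruc; then reverse → curve.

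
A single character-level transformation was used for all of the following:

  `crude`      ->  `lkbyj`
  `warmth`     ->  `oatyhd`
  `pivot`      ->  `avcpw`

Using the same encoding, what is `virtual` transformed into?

Read the word backwards and shift each letter +7.
On virtual: reverse → lautriv; then shift: l+7=s, a+7=h, u+7=b, t+7=a, r+7=y, i+7=p, v+7=c.

shbaypc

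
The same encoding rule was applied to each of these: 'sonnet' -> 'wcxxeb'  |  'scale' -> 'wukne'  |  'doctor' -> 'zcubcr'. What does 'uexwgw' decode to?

s(18)→w(22) and o(14)→c(2) fit y≡5x+10 (mod 26); the inverse of 5 mod 26 is 21. This is an affine cipher: with a=0,…,z=25, each position x becomes (5x+10) mod 26.
Decoding uexwgw: u(20)→21·(20−10)≡2=c; e(4)→21·(4−10)≡4=e; x(23)→21·(23−10)≡13=n; w(22)→21·(22−10)≡18=s; g(6)→21·(6−10)≡20=u; w(22)→21·(22−10)≡18=s (all mod 26).

census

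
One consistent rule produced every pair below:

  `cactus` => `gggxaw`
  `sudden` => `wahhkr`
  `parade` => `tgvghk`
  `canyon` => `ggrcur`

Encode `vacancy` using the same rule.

Vowels shift forward by 6 and consonants shift forward by 4.
For vacancy: v(cons)+4=z, a(vowel)+6=g, c(cons)+4=g, a(vowel)+6=g, n(cons)+4=r, c(cons)+4=g, y(cons)+4=c.

zgggrgc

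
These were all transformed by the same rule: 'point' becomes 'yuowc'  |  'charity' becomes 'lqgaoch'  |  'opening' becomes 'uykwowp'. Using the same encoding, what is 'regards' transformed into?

The rule splits by letter class: vowels +6, consonants +9.
On regards: r(cons)+9=a, e(vowel)+6=k, g(cons)+9=p, a(vowel)+6=g, r(cons)+9=a, d(cons)+9=m, s(cons)+9=b.

akpgamb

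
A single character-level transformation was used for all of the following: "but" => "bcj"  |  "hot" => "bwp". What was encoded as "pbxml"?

depth

The output letters match the input read backwards, each shifted +8: but reversed is tub. The word is reversed, then every letter is shifted forward by 8.
Reversing it on pbxml: shift back: p−8=h, b−8=t, x−8=p, m−8=e, l−8=d → htped; then reverse → depth.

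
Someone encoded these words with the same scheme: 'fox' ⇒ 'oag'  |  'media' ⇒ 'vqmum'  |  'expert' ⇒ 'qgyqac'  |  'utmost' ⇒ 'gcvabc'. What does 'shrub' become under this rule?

The shift depends on letter class: consonant f→o is +9, but vowel o→a is +12. Vowels shift forward by 12 and consonants shift forward by 9.
On shrub: s(cons)+9=b, h(cons)+9=q, r(cons)+9=a, u(vowel)+12=g, b(cons)+9=k.

bqagk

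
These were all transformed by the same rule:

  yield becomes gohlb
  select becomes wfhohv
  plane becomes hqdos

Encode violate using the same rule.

The output letters match the input read backwards, each shifted +3: yield reversed is dleiy. Read the word backwards and shift each letter +3.
On violate: reverse → etaloiv; then shift: e+3=h, t+3=w, a+3=d, l+3=o, o+3=r, i+3=l, v+3=y.

hwdorly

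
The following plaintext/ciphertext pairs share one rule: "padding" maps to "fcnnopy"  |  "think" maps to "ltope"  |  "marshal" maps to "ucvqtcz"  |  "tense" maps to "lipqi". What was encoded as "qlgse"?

stuck

p(15)→f(5) and a(0)→c(2) fit y≡21x+2 (mod 26); the inverse of 21 mod 26 is 5. This is an affine cipher: with a=0,…,z=25, each position x becomes (21x+2) mod 26.
Decoding qlgse: q(16)→5·(16−2)≡18=s; l(11)→5·(11−2)≡19=t; g(6)→5·(6−2)≡20=u; s(18)→5·(18−2)≡2=c; e(4)→5·(4−2)≡10=k (all mod 26).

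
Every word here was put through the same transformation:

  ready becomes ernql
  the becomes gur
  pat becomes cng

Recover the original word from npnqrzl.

Compare letters: r→e is +13, e→r is +13, a→n is +13 — a constant shift. It's a constant shift of +13 (ROT13).
Decoding npnqrzl: n−13=a, p−13=c, n−13=a, q−13=d, r−13=e, z−13=m, l−13=y.

academy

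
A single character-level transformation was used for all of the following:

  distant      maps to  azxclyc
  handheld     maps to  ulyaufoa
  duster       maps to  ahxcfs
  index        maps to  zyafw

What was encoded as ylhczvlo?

nautical

d(3)→a(0) and i(8)→z(25) fit y≡5x+11 (mod 26); the inverse of 5 mod 26 is 21. Each letter's alphabet position (a=0..z=25) is mapped through 5·x+11 mod 26 — an affine cipher.
Reversing it on ylhczvlo: y(24)→21·(24−11)≡13=n; l(11)→21·(11−11)≡0=a; h(7)→21·(7−11)≡20=u; c(2)→21·(2−11)≡19=t; z(25)→21·(25−11)≡8=i; v(21)→21·(21−11)≡2=c; l(11)→21·(11−11)≡0=a; o(14)→21·(14−11)≡11=l (all mod 26).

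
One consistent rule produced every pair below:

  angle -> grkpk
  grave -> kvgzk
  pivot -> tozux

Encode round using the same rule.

vuarh

Vowels shift forward by 6 and consonants shift forward by 4.
On round: r(cons)+4=v, o(vowel)+6=u, u(vowel)+6=a, n(cons)+4=r, d(cons)+4=h.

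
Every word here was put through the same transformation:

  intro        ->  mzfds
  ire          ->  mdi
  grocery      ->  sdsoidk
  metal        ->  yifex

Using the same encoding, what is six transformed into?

emj

The shift depends on letter class: consonant n→z is +12, but vowel i→m is +4. Vowels shift forward by 4 and consonants shift forward by 12.
On six: s(cons)+12=e, i(vowel)+4=m, x(cons)+12=j.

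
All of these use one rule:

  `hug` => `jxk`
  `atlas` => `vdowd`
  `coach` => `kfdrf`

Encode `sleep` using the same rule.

shhov

Read the word backwards and shift each letter +3.
On sleep: reverse → peels; then shift: p+3=s, e+3=h, e+3=h, l+3=o, s+3=v.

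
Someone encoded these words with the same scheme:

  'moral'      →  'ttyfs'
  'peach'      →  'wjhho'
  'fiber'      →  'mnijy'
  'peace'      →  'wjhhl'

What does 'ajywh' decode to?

terra

Shifts by position in moral: pos 0: m→t (+7), pos 1: o→t (+5), pos 2: r→y (+7), pos 3: a→f (+5) — repeating every 2. A repeating key of period 2 is used — shifts +7, +5 over and over.
Undoing it on ajywh: a−7=t, j−5=e, y−7=r, w−5=r, h−7=a.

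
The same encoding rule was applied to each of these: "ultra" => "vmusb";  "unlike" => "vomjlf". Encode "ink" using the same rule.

jol

Compare letters: u→v is +1, l→m is +1, t→u is +1 — a constant shift. It's a constant shift of +1 (ROT1).
On ink: i+1=j, n+1=o, k+1=l.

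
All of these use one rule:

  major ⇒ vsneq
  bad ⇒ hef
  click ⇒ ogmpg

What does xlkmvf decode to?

bright

The output letters match the input read backwards, each shifted +4: major reversed is rojam. Two steps: reverse the string, then apply a Caesar shift of +4.
Decoding xlkmvf: shift back: x−4=t, l−4=h, k−4=g, m−4=i, v−4=r, f−4=b → thgirb; then reverse → bright.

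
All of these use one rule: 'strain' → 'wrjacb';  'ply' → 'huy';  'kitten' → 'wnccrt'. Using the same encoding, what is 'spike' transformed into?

The output letters match the input read backwards, each shifted +9: strain reversed is niarts. Read the word backwards and shift each letter +9.
On spike: reverse → ekips; then shift: e+9=n, k+9=t, i+9=r, p+9=y, s+9=b.

ntryb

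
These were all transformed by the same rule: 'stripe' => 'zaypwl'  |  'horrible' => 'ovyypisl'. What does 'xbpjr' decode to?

quick

Compare letters: s→z is +7, t→a is +7, r→y is +7 — a constant shift. Each letter is shifted forward by 7 in the alphabet (a Caesar shift of +7).
Reversing it on xbpjr: x−7=q, b−7=u, p−7=i, j−7=c, r−7=k.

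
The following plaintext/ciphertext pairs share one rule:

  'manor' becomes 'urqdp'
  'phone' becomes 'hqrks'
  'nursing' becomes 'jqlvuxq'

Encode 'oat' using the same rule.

The output letters match the input read backwards, each shifted +3: manor reversed is ronam. Two steps: reverse the string, then apply a Caesar shift of +3.
On oat: reverse → tao; then shift: t+3=w, a+3=d, o+3=r.

wdr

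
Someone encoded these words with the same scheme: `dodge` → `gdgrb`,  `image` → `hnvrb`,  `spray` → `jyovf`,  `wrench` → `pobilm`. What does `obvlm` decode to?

Treating letters as 0–25, the rule is x ↦ 21x + 21 (mod 26).
Undoing it on obvlm: o(14)→5·(14−21)≡17=r; b(1)→5·(1−21)≡4=e; v(21)→5·(21−21)≡0=a; l(11)→5·(11−21)≡2=c; m(12)→5·(12−21)≡7=h (all mod 26).

reach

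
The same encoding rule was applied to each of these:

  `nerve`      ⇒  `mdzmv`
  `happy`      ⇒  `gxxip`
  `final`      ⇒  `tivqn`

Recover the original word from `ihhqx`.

pizza

Two steps: reverse the string, then apply a Caesar shift of +8.
Decoding ihhqx: shift back: i−8=a, h−8=z, h−8=z, q−8=i, x−8=p → azzip; then reverse → pizza.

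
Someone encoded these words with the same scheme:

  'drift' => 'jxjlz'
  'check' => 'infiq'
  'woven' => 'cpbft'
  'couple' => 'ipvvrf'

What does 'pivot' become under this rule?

The rule splits by letter class: vowels +1, consonants +6.
Applying it to pivot: p(cons)+6=v, i(vowel)+1=j, v(cons)+6=b, o(vowel)+1=p, t(cons)+6=z.

vjbpz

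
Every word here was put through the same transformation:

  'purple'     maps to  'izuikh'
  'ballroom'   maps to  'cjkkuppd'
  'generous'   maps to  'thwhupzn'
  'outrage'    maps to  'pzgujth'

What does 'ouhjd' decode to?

p(15)→i(8) and u(20)→z(25) fit y≡19x+9 (mod 26); the inverse of 19 mod 26 is 11. Each letter's alphabet position (a=0..z=25) is mapped through 19·x+9 mod 26 — an affine cipher.
Decoding ouhjd: o(14)→11·(14−9)≡3=d; u(20)→11·(20−9)≡17=r; h(7)→11·(7−9)≡4=e; j(9)→11·(9−9)≡0=a; d(3)→11·(3−9)≡12=m (all mod 26).

dream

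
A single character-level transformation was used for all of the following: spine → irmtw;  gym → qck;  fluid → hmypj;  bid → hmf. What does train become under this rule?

The output letters match the input read backwards, each shifted +4: spine reversed is enips. Read the word backwards and shift each letter +4.
On train: reverse → niart; then shift: n+4=r, i+4=m, a+4=e, r+4=v, t+4=x.

rmevx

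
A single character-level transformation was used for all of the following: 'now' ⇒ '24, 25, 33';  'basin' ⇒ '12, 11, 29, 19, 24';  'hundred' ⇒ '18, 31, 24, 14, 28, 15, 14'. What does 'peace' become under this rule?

n is letter #14 and maps to 24: an offset of 10. Letters become their 1-based position plus 10 (so a→11, b→12, …).
Applying it to peace: p=16→26, e=5→15, a=1→11, c=3→13, e=5→15.

26, 15, 11, 13, 15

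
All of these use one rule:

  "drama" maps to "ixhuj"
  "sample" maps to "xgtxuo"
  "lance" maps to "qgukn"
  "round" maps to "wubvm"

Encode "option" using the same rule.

tvaqxx

In drama: d→i is +5, r→x is +6, a→h is +7, m→u is +8 — the shift increases by 1 each position. Each letter shifts forward by (position + 5), i.e. 5, 6, 7, … — the shift grows by one for each successive letter.
On option: o+5=t, p+6=v, t+7=a, i+8=q, o+9=x, n+10=x.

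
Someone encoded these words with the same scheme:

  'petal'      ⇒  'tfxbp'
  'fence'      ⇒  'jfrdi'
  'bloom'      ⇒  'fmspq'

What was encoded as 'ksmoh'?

Shifts by position in petal: pos 0: p→t (+4), pos 1: e→f (+1), pos 2: t→x (+4), pos 3: a→b (+1) — repeating every 2. A repeating key of period 2 is used — shifts +4, +1 over and over.
Reversing it on ksmoh: k−4=g, s−1=r, m−4=i, o−1=n, h−4=d.

grind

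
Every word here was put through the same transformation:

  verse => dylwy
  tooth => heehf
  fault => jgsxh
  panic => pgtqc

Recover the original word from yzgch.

exact

v(21)→d(3) and e(4)→y(24) fit y≡11x+6 (mod 26); the inverse of 11 mod 26 is 19. Each letter's alphabet position (a=0..z=25) is mapped through 11·x+6 mod 26 — an affine cipher.
Undoing it on yzgch: y(24)→19·(24−6)≡4=e; z(25)→19·(25−6)≡23=x; g(6)→19·(6−6)≡0=a; c(2)→19·(2−6)≡2=c; h(7)→19·(7−6)≡19=t (all mod 26).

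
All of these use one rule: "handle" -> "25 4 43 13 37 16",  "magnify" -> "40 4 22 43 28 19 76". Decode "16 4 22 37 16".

h(#8)→25 and a(#1)→4: differences scale by 3, so n = 3·pos + 1. With a=1..z=26, the number is 3·pos + 1.
Reversing it on 16 4 22 37 16: 16→(16−1)÷3=5=e, 4→(4−1)÷3=1=a, 22→(22−1)÷3=7=g, 37→(37−1)÷3=12=l, 16→(16−1)÷3=5=e.

eagle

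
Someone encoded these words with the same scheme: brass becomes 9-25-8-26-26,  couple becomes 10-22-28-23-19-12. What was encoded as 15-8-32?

b is letter #2 and maps to 9: an offset of 7. The number is (letter's place in the alphabet, a=1) + 7.
Reversing it on 15-8-32: 15→(15−7)÷1=8=h, 8→(8−7)÷1=1=a, 32→(32−7)÷1=25=y.

hay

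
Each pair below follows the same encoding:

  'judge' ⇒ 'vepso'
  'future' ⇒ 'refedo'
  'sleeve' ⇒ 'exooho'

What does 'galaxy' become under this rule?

skxkjk

The shift depends on letter class: consonant j→v is +12, but vowel u→e is +10. Vowels shift forward by 10 and consonants shift forward by 12.
For galaxy: g(cons)+12=s, a(vowel)+10=k, l(cons)+12=x, a(vowel)+10=k, x(cons)+12=j, y(cons)+12=k.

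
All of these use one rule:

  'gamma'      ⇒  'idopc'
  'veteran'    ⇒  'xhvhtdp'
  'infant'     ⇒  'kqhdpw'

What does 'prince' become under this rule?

Shifts by position in gamma: pos 0: g→i (+2), pos 1: a→d (+3), pos 2: m→o (+2), pos 3: m→p (+3) — repeating every 2. The shifts repeat in a cycle of length 2: positions 0,1,… shift by +2, +3, then the pattern repeats.
Applying it to prince: p+2=r, r+3=u, i+2=k, n+3=q, c+2=e, e+3=h.

rukqeh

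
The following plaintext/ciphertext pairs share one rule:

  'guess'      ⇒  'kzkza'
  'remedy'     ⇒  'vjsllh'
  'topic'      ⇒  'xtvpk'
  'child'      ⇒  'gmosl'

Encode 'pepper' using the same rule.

tjvwma

In guess: g→k is +4, u→z is +5, e→k is +6, s→z is +7 — the shift increases by 1 each position. Letter i (0-indexed) is shifted by i+4, so successive shifts are 4, 5, 6, ….
On pepper: p+4=t, e+5=j, p+6=v, p+7=w, e+8=m, r+9=a.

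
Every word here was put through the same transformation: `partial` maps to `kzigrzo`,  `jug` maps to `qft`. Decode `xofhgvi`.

Each pair mirrors across the alphabet (p↔k, a↔z, r↔i): positions sum to 25. Each letter is replaced by its mirror in the alphabet: a↔z, b↔y, c↔x, and so on (the Atbash cipher).
Decoding xofhgvi: x↔c, o↔l, f↔u, h↔s, g↔t, v↔e, i↔r.

cluster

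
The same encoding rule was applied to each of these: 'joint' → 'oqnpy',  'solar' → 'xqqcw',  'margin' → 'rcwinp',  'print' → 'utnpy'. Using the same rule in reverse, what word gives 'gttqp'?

Shifts by position in joint: pos 0: j→o (+5), pos 1: o→q (+2), pos 2: i→n (+5), pos 3: n→p (+2) — repeating every 2. The shifts repeat in a cycle of length 2: positions 0,1,… shift by +5, +2, then the pattern repeats.
Reversing it on gttqp: g−5=b, t−2=r, t−5=o, q−2=o, p−5=k.

brook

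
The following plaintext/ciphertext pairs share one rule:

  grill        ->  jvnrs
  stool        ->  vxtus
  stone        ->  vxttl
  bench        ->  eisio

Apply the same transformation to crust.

fvzya

In grill: g→j is +3, r→v is +4, i→n is +5, l→r is +6 — the shift increases by 1 each position. The shift increases by 1 at each position, starting from +3: 3, 4, 5, ….
For crust: c+3=f, r+4=v, u+5=z, s+6=y, t+7=a.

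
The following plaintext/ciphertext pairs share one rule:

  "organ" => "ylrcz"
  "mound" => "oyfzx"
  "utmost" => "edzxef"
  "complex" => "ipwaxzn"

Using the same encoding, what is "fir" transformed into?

The output letters match the input read backwards, each shifted +11: organ reversed is nagro. Read the word backwards and shift each letter +11.
For fir: reverse → rif; then shift: r+11=c, i+11=t, f+11=q.

ctq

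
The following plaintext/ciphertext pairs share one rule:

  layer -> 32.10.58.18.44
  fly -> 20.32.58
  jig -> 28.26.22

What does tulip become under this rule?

The formula is n = 2×(alphabet index, a=1) + 8.
On tulip: t=20→48, u=21→50, l=12→32, i=9→26, p=16→40.

48.50.32.26.40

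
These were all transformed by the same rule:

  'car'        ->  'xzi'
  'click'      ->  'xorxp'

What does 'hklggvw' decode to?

spotted

Each pair mirrors across the alphabet (c↔x, a↔z, r↔i): positions sum to 25. Each letter is replaced by its mirror in the alphabet: a↔z, b↔y, c↔x, and so on (the Atbash cipher).
Undoing it on hklggvw: h↔s, k↔p, l↔o, g↔t, g↔t, v↔e, w↔d.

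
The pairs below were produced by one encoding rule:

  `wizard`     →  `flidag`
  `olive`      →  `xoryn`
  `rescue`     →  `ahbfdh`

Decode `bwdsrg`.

Shifts by position in wizard: pos 0: w→f (+9), pos 1: i→l (+3), pos 2: z→i (+9), pos 3: a→d (+3) — repeating every 2. It's a Vigenère-style cipher with numeric key [9,3]: position i shifts by key[i mod 2].
Decoding bwdsrg: b−9=s, w−3=t, d−9=u, s−3=p, r−9=i, g−3=d.

stupid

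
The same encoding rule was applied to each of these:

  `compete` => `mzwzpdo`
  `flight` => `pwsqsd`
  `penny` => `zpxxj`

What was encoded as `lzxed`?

Shifts by position in compete: pos 0: c→m (+10), pos 1: o→z (+11), pos 2: m→w (+10), pos 3: p→z (+10), pos 4: e→p (+11), pos 5: t→d (+10) — repeating every 3. It's a Vigenère-style cipher with numeric key [10,11,10]: position i shifts by key[i mod 3].
Undoing it on lzxed: l−10=b, z−11=o, x−10=n, e−10=u, d−11=s.

bonus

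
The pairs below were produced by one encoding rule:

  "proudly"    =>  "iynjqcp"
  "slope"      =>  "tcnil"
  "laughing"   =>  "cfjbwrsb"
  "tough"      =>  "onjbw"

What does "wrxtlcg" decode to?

himself

This is an affine cipher: with a=0,…,z=25, each position x becomes (21x+5) mod 26.
Decoding wrxtlcg: w(22)→5·(22−5)≡7=h; r(17)→5·(17−5)≡8=i; x(23)→5·(23−5)≡12=m; t(19)→5·(19−5)≡18=s; l(11)→5·(11−5)≡4=e; c(2)→5·(2−5)≡11=l; g(6)→5·(6−5)≡5=f (all mod 26).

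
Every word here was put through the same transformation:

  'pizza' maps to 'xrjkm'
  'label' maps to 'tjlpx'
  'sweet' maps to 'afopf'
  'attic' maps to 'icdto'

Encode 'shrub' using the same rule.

aqbfn

In pizza: p→x is +8, i→r is +9, z→j is +10, z→k is +11 — the shift increases by 1 each position. Each letter shifts forward by (position + 8), i.e. 8, 9, 10, … — the shift grows by one for each successive letter.
On shrub: s+8=a, h+9=q, r+10=b, u+11=f, b+12=n.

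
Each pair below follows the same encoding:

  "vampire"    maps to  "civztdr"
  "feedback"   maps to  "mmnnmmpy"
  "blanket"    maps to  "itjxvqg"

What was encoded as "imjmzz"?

beacon

In vampire: v→c is +7, a→i is +8, m→v is +9, p→z is +10 — the shift increases by 1 each position. Letter i (0-indexed) is shifted by i+7, so successive shifts are 7, 8, 9, ….
Decoding imjmzz: i−7=b, m−8=e, j−9=a, m−10=c, z−11=o, z−12=n.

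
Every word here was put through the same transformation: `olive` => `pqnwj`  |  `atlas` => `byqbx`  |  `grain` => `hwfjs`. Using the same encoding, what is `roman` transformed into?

strbs

Shifts by position in olive: pos 0: o→p (+1), pos 1: l→q (+5), pos 2: i→n (+5), pos 3: v→w (+1), pos 4: e→j (+5) — repeating every 3. The shifts repeat in a cycle of length 3: positions 0,1,… shift by +1, +5, +5, then the pattern repeats.
For roman: r+1=s, o+5=t, m+5=r, a+1=b, n+5=s.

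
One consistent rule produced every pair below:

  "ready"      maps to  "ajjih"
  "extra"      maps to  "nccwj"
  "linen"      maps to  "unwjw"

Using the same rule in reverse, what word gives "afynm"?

rapid

Shifts by position in ready: pos 0: r→a (+9), pos 1: e→j (+5), pos 2: a→j (+9), pos 3: d→i (+5) — repeating every 2. A repeating key of period 2 is used — shifts +9, +5 over and over.
Undoing it on afynm: a−9=r, f−5=a, y−9=p, n−5=i, m−9=d.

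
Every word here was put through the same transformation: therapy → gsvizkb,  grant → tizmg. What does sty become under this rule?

hgb

Each pair mirrors across the alphabet (t↔g, h↔s, e↔v): positions sum to 25. This is the alphabet-reversal cipher (Atbash): a becomes z, b becomes y, etc.
Applying it to sty: s↔h, t↔g, y↔b.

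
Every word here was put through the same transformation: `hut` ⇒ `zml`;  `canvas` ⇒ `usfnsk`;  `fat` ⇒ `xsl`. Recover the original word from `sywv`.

aged

Compare letters: h→z is +18, u→m is +18, t→l is +18 — a constant shift. This is a Caesar cipher with shift 18.
Reversing it on sywv: s−18=a, y−18=g, w−18=e, v−18=d.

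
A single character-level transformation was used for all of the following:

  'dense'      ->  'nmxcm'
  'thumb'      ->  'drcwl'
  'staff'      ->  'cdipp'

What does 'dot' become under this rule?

nwd

The shift depends on letter class: consonant d→n is +10, but vowel e→m is +8. Two shifts are in play — +8 for a/e/i/o/u, +10 for every other letter.
For dot: d(cons)+10=n, o(vowel)+8=w, t(cons)+10=d.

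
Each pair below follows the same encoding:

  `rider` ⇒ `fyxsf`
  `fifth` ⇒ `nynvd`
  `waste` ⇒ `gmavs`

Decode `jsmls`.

leave

Treating letters as 0–25, the rule is x ↦ 21x + 12 (mod 26).
Decoding jsmls: j(9)→5·(9−12)≡11=l; s(18)→5·(18−12)≡4=e; m(12)→5·(12−12)≡0=a; l(11)→5·(11−12)≡21=v; s(18)→5·(18−12)≡4=e (all mod 26).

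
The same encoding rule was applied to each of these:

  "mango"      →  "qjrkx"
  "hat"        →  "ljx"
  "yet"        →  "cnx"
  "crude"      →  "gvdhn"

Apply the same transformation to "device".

hnzrgn

The shift depends on letter class: consonant m→q is +4, but vowel a→j is +9. Vowels shift forward by 9 and consonants shift forward by 4.
Applying it to device: d(cons)+4=h, e(vowel)+9=n, v(cons)+4=z, i(vowel)+9=r, c(cons)+4=g, e(vowel)+9=n.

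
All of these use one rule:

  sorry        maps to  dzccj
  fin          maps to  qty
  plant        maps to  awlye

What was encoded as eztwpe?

toilet

Compare letters: s→d is +11, o→z is +11, r→c is +11 — a constant shift. Each letter is shifted forward by 11 in the alphabet (a Caesar shift of +11).
Reversing it on eztwpe: e−11=t, z−11=o, t−11=i, w−11=l, p−11=e, e−11=t.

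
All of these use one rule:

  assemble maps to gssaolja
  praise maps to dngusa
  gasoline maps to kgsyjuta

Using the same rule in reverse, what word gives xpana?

there

a(0)→g(6) and s(18)→s(18) fit y≡5x+6 (mod 26); the inverse of 5 mod 26 is 21. Treating letters as 0–25, the rule is x ↦ 5x + 6 (mod 26).
Reversing it on xpana: x(23)→21·(23−6)≡19=t; p(15)→21·(15−6)≡7=h; a(0)→21·(0−6)≡4=e; n(13)→21·(13−6)≡17=r; a(0)→21·(0−6)≡4=e (all mod 26).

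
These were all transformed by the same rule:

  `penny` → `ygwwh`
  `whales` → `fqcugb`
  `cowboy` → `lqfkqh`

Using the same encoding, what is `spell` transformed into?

Vowels shift forward by 2 and consonants shift forward by 9.
Applying it to spell: s(cons)+9=b, p(cons)+9=y, e(vowel)+2=g, l(cons)+9=u, l(cons)+9=u.

byguu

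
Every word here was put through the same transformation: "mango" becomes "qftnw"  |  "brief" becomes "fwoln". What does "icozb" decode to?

In mango: m→q is +4, a→f is +5, n→t is +6, g→n is +7 — the shift increases by 1 each position. Each letter shifts forward by (position + 4), i.e. 4, 5, 6, … — the shift grows by one for each successive letter.
Undoing it on icozb: i−4=e, c−5=x, o−6=i, z−7=s, b−8=t.

exist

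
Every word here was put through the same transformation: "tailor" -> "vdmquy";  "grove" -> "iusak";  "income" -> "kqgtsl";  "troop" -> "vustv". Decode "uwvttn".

strong

In tailor: t→v is +2, a→d is +3, i→m is +4, l→q is +5 — the shift increases by 1 each position. Letter i (0-indexed) is shifted by i+2, so successive shifts are 2, 3, 4, ….
Undoing it on uwvttn: u−2=s, w−3=t, v−4=r, t−5=o, t−6=n, n−7=g.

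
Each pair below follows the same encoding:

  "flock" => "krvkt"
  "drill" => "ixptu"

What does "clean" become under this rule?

In flock: f→k is +5, l→r is +6, o→v is +7, c→k is +8 — the shift increases by 1 each position. Each letter shifts forward by (position + 5), i.e. 5, 6, 7, … — the shift grows by one for each successive letter.
On clean: c+5=h, l+6=r, e+7=l, a+8=i, n+9=w.

hrliw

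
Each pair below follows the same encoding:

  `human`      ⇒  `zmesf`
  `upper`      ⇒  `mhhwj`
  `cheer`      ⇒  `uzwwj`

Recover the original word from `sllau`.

Every letter moves 18 places later in the alphabet, wrapping around z→a.
Undoing it on sllau: s−18=a, l−18=t, l−18=t, a−18=i, u−18=c.

attic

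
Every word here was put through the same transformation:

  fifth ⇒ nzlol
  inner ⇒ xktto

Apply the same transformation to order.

Read the word backwards and shift each letter +6.
Applying it to order: reverse → redro; then shift: r+6=x, e+6=k, d+6=j, r+6=x, o+6=u.

xkjxu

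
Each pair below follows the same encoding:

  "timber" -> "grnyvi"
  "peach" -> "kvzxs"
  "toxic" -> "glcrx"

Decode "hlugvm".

soften

Each pair mirrors across the alphabet (t↔g, i↔r, m↔n): positions sum to 25. Letters are reflected about the middle of the alphabet (position → 25−position): Atbash.
Reversing it on hlugvm: h↔s, l↔o, u↔f, g↔t, v↔e, m↔n.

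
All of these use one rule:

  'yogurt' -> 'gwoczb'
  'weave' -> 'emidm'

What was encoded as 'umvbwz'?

mentor

Compare letters: y→g is +8, o→w is +8, g→o is +8 — a constant shift. Every letter moves 8 places later in the alphabet, wrapping around z→a.
Reversing it on umvbwz: u−8=m, m−8=e, v−8=n, b−8=t, w−8=o, z−8=r.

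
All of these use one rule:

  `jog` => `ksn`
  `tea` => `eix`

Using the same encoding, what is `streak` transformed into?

oeivxw

Two steps: reverse the string, then apply a Caesar shift of +4.
Applying it to streak: reverse → kaerts; then shift: k+4=o, a+4=e, e+4=i, r+4=v, t+4=x, s+4=w.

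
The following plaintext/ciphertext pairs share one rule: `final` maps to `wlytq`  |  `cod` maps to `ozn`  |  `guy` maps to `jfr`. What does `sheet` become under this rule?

The output letters match the input read backwards, each shifted +11: final reversed is lanif. Two steps: reverse the string, then apply a Caesar shift of +11.
For sheet: reverse → teehs; then shift: t+11=e, e+11=p, e+11=p, h+11=s, s+11=d.

eppsd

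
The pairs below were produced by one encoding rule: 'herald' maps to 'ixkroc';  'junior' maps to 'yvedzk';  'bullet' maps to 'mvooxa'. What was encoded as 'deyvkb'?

h(7)→i(8) and e(4)→x(23) fit y≡21x+17 (mod 26); the inverse of 21 mod 26 is 5. This is an affine cipher: with a=0,…,z=25, each position x becomes (21x+17) mod 26.
Reversing it on deyvkb: d(3)→5·(3−17)≡8=i; e(4)→5·(4−17)≡13=n; y(24)→5·(24−17)≡9=j; v(21)→5·(21−17)≡20=u; k(10)→5·(10−17)≡17=r; b(1)→5·(1−17)≡24=y (all mod 26).

injury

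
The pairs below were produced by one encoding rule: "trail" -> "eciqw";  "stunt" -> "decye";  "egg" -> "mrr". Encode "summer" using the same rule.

dcxxmc

The shift depends on letter class: consonant t→e is +11, but vowel a→i is +8. Two shifts are in play — +8 for a/e/i/o/u, +11 for every other letter.
Applying it to summer: s(cons)+11=d, u(vowel)+8=c, m(cons)+11=x, m(cons)+11=x, e(vowel)+8=m, r(cons)+11=c.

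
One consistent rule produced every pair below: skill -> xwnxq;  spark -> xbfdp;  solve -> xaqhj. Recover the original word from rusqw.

miner

The shifts repeat in a cycle of length 2: positions 0,1,… shift by +5, +12, then the pattern repeats.
Undoing it on rusqw: r−5=m, u−12=i, s−5=n, q−12=e, w−5=r.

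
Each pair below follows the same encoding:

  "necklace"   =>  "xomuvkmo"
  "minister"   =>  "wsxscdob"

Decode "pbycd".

frost

Compare letters: n→x is +10, e→o is +10, c→m is +10 — a constant shift. It's a constant shift of +10 (ROT10).
Undoing it on pbycd: p−10=f, b−10=r, y−10=o, c−10=s, d−10=t.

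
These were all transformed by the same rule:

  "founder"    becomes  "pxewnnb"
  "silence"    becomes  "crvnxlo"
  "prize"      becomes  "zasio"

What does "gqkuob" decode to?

Shifts by position in founder: pos 0: f→p (+10), pos 1: o→x (+9), pos 2: u→e (+10), pos 3: n→w (+9) — repeating every 2. It's a Vigenère-style cipher with numeric key [10,9]: position i shifts by key[i mod 2].
Reversing it on gqkuob: g−10=w, q−9=h, k−10=a, u−9=l, o−10=e, b−9=s.

whales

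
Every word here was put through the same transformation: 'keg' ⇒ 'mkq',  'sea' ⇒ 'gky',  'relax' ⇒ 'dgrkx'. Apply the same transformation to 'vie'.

kob

The output letters match the input read backwards, each shifted +6: keg reversed is gek. Two steps: reverse the string, then apply a Caesar shift of +6.
On vie: reverse → eiv; then shift: e+6=k, i+6=o, v+6=b.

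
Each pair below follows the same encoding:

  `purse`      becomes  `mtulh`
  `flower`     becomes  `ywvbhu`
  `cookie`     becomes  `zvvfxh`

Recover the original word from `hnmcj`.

empty

p(15)→m(12) and u(20)→t(19) fit y≡17x+17 (mod 26); the inverse of 17 mod 26 is 23. This is an affine cipher: with a=0,…,z=25, each position x becomes (17x+17) mod 26.
Undoing it on hnmcj: h(7)→23·(7−17)≡4=e; n(13)→23·(13−17)≡12=m; m(12)→23·(12−17)≡15=p; c(2)→23·(2−17)≡19=t; j(9)→23·(9−17)≡24=y (all mod 26).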